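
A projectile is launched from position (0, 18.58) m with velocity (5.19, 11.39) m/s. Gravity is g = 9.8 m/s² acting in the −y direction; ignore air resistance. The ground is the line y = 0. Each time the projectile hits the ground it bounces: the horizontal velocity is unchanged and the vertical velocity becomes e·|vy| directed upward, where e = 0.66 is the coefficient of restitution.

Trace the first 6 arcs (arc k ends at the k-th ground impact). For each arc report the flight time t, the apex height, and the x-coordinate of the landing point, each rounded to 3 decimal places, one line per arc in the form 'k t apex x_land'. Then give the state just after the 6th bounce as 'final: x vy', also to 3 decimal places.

Arc 1: start y=18.580, vy=11.390 → t=3.430, apex=25.199, x_land=17.802, impact vy=-22.224
  bounce: vy ← 0.66·22.224 = 14.668
Arc 2: start y=0.000, vy=14.668 → t=2.993, apex=10.977, x_land=33.337, impact vy=-14.668
  bounce: vy ← 0.66·14.668 = 9.681
Arc 3: start y=0.000, vy=9.681 → t=1.976, apex=4.781, x_land=43.591, impact vy=-9.681
  bounce: vy ← 0.66·9.681 = 6.389
Arc 4: start y=0.000, vy=6.389 → t=1.304, apex=2.083, x_land=50.359, impact vy=-6.389
  bounce: vy ← 0.66·6.389 = 4.217
Arc 5: start y=0.000, vy=4.217 → t=0.861, apex=0.907, x_land=54.825, impact vy=-4.217
  bounce: vy ← 0.66·4.217 = 2.783
Arc 6: start y=0.000, vy=2.783 → t=0.568, apex=0.395, x_land=57.773, impact vy=-2.783
  bounce: vy ← 0.66·2.783 = 1.837

1 3.430 25.199 17.802
2 2.993 10.977 33.337
3 1.976 4.781 43.591
4 1.304 2.083 50.359
5 0.861 0.907 54.825
6 0.568 0.395 57.773
final: 57.773 1.837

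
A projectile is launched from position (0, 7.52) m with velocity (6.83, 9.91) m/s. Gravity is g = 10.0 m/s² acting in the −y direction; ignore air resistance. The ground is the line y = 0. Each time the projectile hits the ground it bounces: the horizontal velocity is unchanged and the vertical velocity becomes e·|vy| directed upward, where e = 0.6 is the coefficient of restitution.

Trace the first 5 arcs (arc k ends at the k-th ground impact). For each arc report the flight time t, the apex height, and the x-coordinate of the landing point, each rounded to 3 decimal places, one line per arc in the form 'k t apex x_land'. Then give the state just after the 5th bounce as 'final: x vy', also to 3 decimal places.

1 2.568 12.430 17.538
2 1.892 4.475 30.460
3 1.135 1.611 38.214
4 0.681 0.580 42.866
5 0.409 0.209 45.658
final: 45.658 1.226

Arc 1: start y=7.520, vy=9.910 → t=2.568, apex=12.430, x_land=17.538, impact vy=-15.767
  bounce: vy ← 0.6·15.767 = 9.460
Arc 2: start y=0.000, vy=9.460 → t=1.892, apex=4.475, x_land=30.460, impact vy=-9.460
  bounce: vy ← 0.6·9.460 = 5.676
Arc 3: start y=0.000, vy=5.676 → t=1.135, apex=1.611, x_land=38.214, impact vy=-5.676
  bounce: vy ← 0.6·5.676 = 3.406
Arc 4: start y=0.000, vy=3.406 → t=0.681, apex=0.580, x_land=42.866, impact vy=-3.406
  bounce: vy ← 0.6·3.406 = 2.043
Arc 5: start y=0.000, vy=2.043 → t=0.409, apex=0.209, x_land=45.658, impact vy=-2.043
  bounce: vy ← 0.6·2.043 = 1.226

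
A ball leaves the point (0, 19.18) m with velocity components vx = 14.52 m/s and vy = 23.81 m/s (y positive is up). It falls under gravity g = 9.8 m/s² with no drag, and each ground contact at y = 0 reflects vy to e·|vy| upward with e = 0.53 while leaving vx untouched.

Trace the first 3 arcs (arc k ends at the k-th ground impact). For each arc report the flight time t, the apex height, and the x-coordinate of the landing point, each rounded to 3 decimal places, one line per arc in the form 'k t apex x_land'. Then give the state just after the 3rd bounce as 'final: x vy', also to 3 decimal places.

1 5.563 48.104 80.772
2 3.321 13.512 128.997
3 1.760 3.796 154.556
final: 154.556 4.571

Arc 1: start y=19.180, vy=23.810 → t=5.563, apex=48.104, x_land=80.772, impact vy=-30.706
  bounce: vy ← 0.53·30.706 = 16.274
Arc 2: start y=0.000, vy=16.274 → t=3.321, apex=13.512, x_land=128.997, impact vy=-16.274
  bounce: vy ← 0.53·16.274 = 8.625
Arc 3: start y=0.000, vy=8.625 → t=1.760, apex=3.796, x_land=154.556, impact vy=-8.625
  bounce: vy ← 0.53·8.625 = 4.571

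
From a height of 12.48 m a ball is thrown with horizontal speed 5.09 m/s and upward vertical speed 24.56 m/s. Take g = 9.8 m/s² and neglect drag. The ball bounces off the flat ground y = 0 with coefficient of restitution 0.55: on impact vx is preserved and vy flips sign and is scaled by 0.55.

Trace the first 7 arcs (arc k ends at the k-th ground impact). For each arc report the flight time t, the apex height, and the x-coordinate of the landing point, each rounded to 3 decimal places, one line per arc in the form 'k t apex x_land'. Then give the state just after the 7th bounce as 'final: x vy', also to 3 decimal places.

Arc 1: start y=12.480, vy=24.560 → t=5.477, apex=43.255, x_land=27.879, impact vy=-29.117
  bounce: vy ← 0.55·29.117 = 16.014
Arc 2: start y=0.000, vy=16.014 → t=3.268, apex=13.085, x_land=44.515, impact vy=-16.014
  bounce: vy ← 0.55·16.014 = 8.808
Arc 3: start y=0.000, vy=8.808 → t=1.798, apex=3.958, x_land=53.664, impact vy=-8.808
  bounce: vy ← 0.55·8.808 = 4.844
Arc 4: start y=0.000, vy=4.844 → t=0.989, apex=1.197, x_land=58.696, impact vy=-4.844
  bounce: vy ← 0.55·4.844 = 2.664
Arc 5: start y=0.000, vy=2.664 → t=0.544, apex=0.362, x_land=61.464, impact vy=-2.664
  bounce: vy ← 0.55·2.664 = 1.465
Arc 6: start y=0.000, vy=1.465 → t=0.299, apex=0.110, x_land=62.986, impact vy=-1.465
  bounce: vy ← 0.55·1.465 = 0.806
Arc 7: start y=0.000, vy=0.806 → t=0.164, apex=0.033, x_land=63.823, impact vy=-0.806
  bounce: vy ← 0.55·0.806 = 0.443

1 5.477 43.255 27.879
2 3.268 13.085 44.515
3 1.798 3.958 53.664
4 0.989 1.197 58.696
5 0.544 0.362 61.464
6 0.299 0.110 62.986
7 0.164 0.033 63.823
final: 63.823 0.443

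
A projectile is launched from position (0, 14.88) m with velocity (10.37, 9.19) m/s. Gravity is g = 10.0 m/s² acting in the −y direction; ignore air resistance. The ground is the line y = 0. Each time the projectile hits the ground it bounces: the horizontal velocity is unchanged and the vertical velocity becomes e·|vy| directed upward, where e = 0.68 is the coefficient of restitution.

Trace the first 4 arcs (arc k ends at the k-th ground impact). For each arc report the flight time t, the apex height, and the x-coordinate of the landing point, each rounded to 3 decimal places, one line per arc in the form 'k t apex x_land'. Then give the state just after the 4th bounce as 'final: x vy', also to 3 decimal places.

1 2.874 19.103 29.799
2 2.658 8.833 57.366
3 1.808 4.084 76.111
4 1.229 1.889 88.858
final: 88.858 4.179

Arc 1: start y=14.880, vy=9.190 → t=2.874, apex=19.103, x_land=29.799, impact vy=-19.546
  bounce: vy ← 0.68·19.546 = 13.291
Arc 2: start y=0.000, vy=13.291 → t=2.658, apex=8.833, x_land=57.366, impact vy=-13.291
  bounce: vy ← 0.68·13.291 = 9.038
Arc 3: start y=0.000, vy=9.038 → t=1.808, apex=4.084, x_land=76.111, impact vy=-9.038
  bounce: vy ← 0.68·9.038 = 6.146
Arc 4: start y=0.000, vy=6.146 → t=1.229, apex=1.889, x_land=88.858, impact vy=-6.146
  bounce: vy ← 0.68·6.146 = 4.179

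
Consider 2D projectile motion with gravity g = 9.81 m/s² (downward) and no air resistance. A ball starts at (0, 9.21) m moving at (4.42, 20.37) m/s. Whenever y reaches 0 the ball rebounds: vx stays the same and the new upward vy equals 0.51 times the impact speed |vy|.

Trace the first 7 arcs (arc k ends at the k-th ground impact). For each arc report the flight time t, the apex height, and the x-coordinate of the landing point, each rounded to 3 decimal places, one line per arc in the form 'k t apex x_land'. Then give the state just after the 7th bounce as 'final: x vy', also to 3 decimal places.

1 4.564 30.359 20.174
2 2.538 7.896 31.390
3 1.294 2.054 37.111
4 0.660 0.534 40.028
5 0.337 0.139 41.516
6 0.172 0.036 42.275
7 0.088 0.009 42.662
final: 42.662 0.219

Arc 1: start y=9.210, vy=20.370 → t=4.564, apex=30.359, x_land=20.174, impact vy=-24.406
  bounce: vy ← 0.51·24.406 = 12.447
Arc 2: start y=0.000, vy=12.447 → t=2.538, apex=7.896, x_land=31.390, impact vy=-12.447
  bounce: vy ← 0.51·12.447 = 6.348
Arc 3: start y=0.000, vy=6.348 → t=1.294, apex=2.054, x_land=37.111, impact vy=-6.348
  bounce: vy ← 0.51·6.348 = 3.237
Arc 4: start y=0.000, vy=3.237 → t=0.660, apex=0.534, x_land=40.028, impact vy=-3.237
  bounce: vy ← 0.51·3.237 = 1.651
Arc 5: start y=0.000, vy=1.651 → t=0.337, apex=0.139, x_land=41.516, impact vy=-1.651
  bounce: vy ← 0.51·1.651 = 0.842
Arc 6: start y=0.000, vy=0.842 → t=0.172, apex=0.036, x_land=42.275, impact vy=-0.842
  bounce: vy ← 0.51·0.842 = 0.429
Arc 7: start y=0.000, vy=0.429 → t=0.088, apex=0.009, x_land=42.662, impact vy=-0.429
  bounce: vy ← 0.51·0.429 = 0.219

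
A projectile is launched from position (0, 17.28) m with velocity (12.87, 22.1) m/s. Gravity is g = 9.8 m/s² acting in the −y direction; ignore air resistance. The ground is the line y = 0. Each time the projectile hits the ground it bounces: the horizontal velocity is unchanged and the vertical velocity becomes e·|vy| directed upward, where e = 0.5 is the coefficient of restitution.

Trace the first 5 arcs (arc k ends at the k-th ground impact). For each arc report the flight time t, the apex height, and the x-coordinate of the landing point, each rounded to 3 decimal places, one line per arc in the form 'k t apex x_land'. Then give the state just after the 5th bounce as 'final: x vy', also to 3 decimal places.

Arc 1: start y=17.280, vy=22.100 → t=5.190, apex=42.199, x_land=66.792, impact vy=-28.759
  bounce: vy ← 0.5·28.759 = 14.380
Arc 2: start y=0.000, vy=14.380 → t=2.935, apex=10.550, x_land=104.560, impact vy=-14.380
  bounce: vy ← 0.5·14.380 = 7.190
Arc 3: start y=0.000, vy=7.190 → t=1.467, apex=2.637, x_land=123.445, impact vy=-7.190
  bounce: vy ← 0.5·7.190 = 3.595
Arc 4: start y=0.000, vy=3.595 → t=0.734, apex=0.659, x_land=132.887, impact vy=-3.595
  bounce: vy ← 0.5·3.595 = 1.797
Arc 5: start y=0.000, vy=1.797 → t=0.367, apex=0.165, x_land=137.608, impact vy=-1.797
  bounce: vy ← 0.5·1.797 = 0.899

1 5.190 42.199 66.792
2 2.935 10.550 104.560
3 1.467 2.637 123.445
4 0.734 0.659 132.887
5 0.367 0.165 137.608
final: 137.608 0.899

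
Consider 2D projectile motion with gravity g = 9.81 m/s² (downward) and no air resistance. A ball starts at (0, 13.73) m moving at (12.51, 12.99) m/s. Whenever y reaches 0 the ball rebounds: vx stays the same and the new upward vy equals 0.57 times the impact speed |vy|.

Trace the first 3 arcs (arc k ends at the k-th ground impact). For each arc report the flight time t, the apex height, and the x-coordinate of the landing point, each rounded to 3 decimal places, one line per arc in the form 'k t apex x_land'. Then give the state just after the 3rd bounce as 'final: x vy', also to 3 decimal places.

Arc 1: start y=13.730, vy=12.990 → t=3.458, apex=22.330, x_land=43.258, impact vy=-20.931
  bounce: vy ← 0.57·20.931 = 11.931
Arc 2: start y=0.000, vy=11.931 → t=2.432, apex=7.255, x_land=73.687, impact vy=-11.931
  bounce: vy ← 0.57·11.931 = 6.801
Arc 3: start y=0.000, vy=6.801 → t=1.386, apex=2.357, x_land=91.031, impact vy=-6.801
  bounce: vy ← 0.57·6.801 = 3.876

1 3.458 22.330 43.258
2 2.432 7.255 73.687
3 1.386 2.357 91.031
final: 91.031 3.876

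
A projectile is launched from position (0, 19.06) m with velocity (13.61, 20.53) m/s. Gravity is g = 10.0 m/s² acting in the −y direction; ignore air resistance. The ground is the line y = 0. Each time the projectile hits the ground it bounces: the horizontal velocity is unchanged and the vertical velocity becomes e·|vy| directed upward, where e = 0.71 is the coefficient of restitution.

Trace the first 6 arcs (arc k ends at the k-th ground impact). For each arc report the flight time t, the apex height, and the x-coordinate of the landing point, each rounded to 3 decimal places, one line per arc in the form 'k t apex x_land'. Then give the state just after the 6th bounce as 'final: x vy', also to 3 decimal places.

Arc 1: start y=19.060, vy=20.530 → t=4.886, apex=40.134, x_land=66.501, impact vy=-28.332
  bounce: vy ← 0.71·28.332 = 20.115
Arc 2: start y=0.000, vy=20.115 → t=4.023, apex=20.232, x_land=121.255, impact vy=-20.115
  bounce: vy ← 0.71·20.115 = 14.282
Arc 3: start y=0.000, vy=14.282 → t=2.856, apex=10.199, x_land=160.130, impact vy=-14.282
  bounce: vy ← 0.71·14.282 = 10.140
Arc 4: start y=0.000, vy=10.140 → t=2.028, apex=5.141, x_land=187.732, impact vy=-10.140
  bounce: vy ← 0.71·10.140 = 7.200
Arc 5: start y=0.000, vy=7.200 → t=1.440, apex=2.592, x_land=207.329, impact vy=-7.200
  bounce: vy ← 0.71·7.200 = 5.112
Arc 6: start y=0.000, vy=5.112 → t=1.022, apex=1.306, x_land=221.243, impact vy=-5.112
  bounce: vy ← 0.71·5.112 = 3.629

1 4.886 40.134 66.501
2 4.023 20.232 121.255
3 2.856 10.199 160.130
4 2.028 5.141 187.732
5 1.440 2.592 207.329
6 1.022 1.306 221.243
final: 221.243 3.629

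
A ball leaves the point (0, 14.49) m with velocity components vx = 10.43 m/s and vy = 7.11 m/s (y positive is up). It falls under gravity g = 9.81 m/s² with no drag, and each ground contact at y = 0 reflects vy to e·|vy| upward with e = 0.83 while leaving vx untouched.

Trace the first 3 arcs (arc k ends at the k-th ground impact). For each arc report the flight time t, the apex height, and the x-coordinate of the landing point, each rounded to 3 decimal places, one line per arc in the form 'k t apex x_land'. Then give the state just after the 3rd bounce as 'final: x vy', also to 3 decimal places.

Arc 1: start y=14.490, vy=7.110 → t=2.590, apex=17.067, x_land=27.015, impact vy=-18.299
  bounce: vy ← 0.83·18.299 = 15.188
Arc 2: start y=0.000, vy=15.188 → t=3.096, apex=11.757, x_land=59.310, impact vy=-15.188
  bounce: vy ← 0.83·15.188 = 12.606
Arc 3: start y=0.000, vy=12.606 → t=2.570, apex=8.100, x_land=86.116, impact vy=-12.606
  bounce: vy ← 0.83·12.606 = 10.463

1 2.590 17.067 27.015
2 3.096 11.757 59.310
3 2.570 8.100 86.116
final: 86.116 10.463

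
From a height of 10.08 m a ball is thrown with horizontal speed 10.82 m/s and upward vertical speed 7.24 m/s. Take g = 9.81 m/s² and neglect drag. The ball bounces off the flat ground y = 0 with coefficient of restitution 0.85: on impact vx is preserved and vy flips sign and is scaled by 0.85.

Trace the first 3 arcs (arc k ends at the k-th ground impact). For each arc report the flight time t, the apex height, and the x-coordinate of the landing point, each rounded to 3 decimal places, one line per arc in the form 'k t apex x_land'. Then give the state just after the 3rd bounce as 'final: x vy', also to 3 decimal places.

1 2.350 12.752 25.431
2 2.741 9.213 55.089
3 2.330 6.656 80.298
final: 80.298 9.714

Arc 1: start y=10.080, vy=7.240 → t=2.350, apex=12.752, x_land=25.431, impact vy=-15.817
  bounce: vy ← 0.85·15.817 = 13.445
Arc 2: start y=0.000, vy=13.445 → t=2.741, apex=9.213, x_land=55.089, impact vy=-13.445
  bounce: vy ← 0.85·13.445 = 11.428
Arc 3: start y=0.000, vy=11.428 → t=2.330, apex=6.656, x_land=80.298, impact vy=-11.428
  bounce: vy ← 0.85·11.428 = 9.714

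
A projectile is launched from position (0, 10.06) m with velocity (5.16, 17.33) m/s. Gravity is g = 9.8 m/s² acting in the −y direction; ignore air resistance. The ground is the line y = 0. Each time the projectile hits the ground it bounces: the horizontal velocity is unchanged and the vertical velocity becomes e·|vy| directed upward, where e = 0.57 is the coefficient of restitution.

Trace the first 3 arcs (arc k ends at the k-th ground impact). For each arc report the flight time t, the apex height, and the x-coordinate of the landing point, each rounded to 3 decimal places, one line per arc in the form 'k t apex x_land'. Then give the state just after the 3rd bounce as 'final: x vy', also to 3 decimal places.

Arc 1: start y=10.060, vy=17.330 → t=4.044, apex=25.383, x_land=20.869, impact vy=-22.305
  bounce: vy ← 0.57·22.305 = 12.714
Arc 2: start y=0.000, vy=12.714 → t=2.595, apex=8.247, x_land=34.257, impact vy=-12.714
  bounce: vy ← 0.57·12.714 = 7.247
Arc 3: start y=0.000, vy=7.247 → t=1.479, apex=2.679, x_land=41.889, impact vy=-7.247
  bounce: vy ← 0.57·7.247 = 4.131

1 4.044 25.383 20.869
2 2.595 8.247 34.257
3 1.479 2.679 41.889
final: 41.889 4.131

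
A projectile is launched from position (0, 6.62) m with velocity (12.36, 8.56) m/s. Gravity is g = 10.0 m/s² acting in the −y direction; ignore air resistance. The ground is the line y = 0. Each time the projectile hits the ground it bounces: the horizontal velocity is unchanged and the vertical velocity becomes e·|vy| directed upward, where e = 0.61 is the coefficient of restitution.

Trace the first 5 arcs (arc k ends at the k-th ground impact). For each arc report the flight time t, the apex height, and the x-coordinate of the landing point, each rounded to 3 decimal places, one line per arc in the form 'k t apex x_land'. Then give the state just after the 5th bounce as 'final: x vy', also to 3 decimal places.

1 2.290 10.284 28.306
2 1.750 3.827 49.932
3 1.067 1.424 63.123
4 0.651 0.530 71.170
5 0.397 0.197 76.079
final: 76.079 1.211

Arc 1: start y=6.620, vy=8.560 → t=2.290, apex=10.284, x_land=28.306, impact vy=-14.341
  bounce: vy ← 0.61·14.341 = 8.748
Arc 2: start y=0.000, vy=8.748 → t=1.750, apex=3.827, x_land=49.932, impact vy=-8.748
  bounce: vy ← 0.61·8.748 = 5.336
Arc 3: start y=0.000, vy=5.336 → t=1.067, apex=1.424, x_land=63.123, impact vy=-5.336
  bounce: vy ← 0.61·5.336 = 3.255
Arc 4: start y=0.000, vy=3.255 → t=0.651, apex=0.530, x_land=71.170, impact vy=-3.255
  bounce: vy ← 0.61·3.255 = 1.986
Arc 5: start y=0.000, vy=1.986 → t=0.397, apex=0.197, x_land=76.079, impact vy=-1.986
  bounce: vy ← 0.61·1.986 = 1.211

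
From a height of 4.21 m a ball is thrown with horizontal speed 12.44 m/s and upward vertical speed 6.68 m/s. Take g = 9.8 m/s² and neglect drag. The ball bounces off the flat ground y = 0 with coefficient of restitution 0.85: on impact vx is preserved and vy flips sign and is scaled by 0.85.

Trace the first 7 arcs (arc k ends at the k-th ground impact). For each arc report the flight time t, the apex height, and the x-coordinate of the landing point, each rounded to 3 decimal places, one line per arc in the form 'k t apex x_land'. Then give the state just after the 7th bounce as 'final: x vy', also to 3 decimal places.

1 1.832 6.487 22.793
2 1.956 4.687 47.125
3 1.663 3.386 67.807
4 1.413 2.446 85.387
5 1.201 1.768 100.330
6 1.021 1.277 113.032
7 0.868 0.923 123.828
final: 123.828 3.615

Arc 1: start y=4.210, vy=6.680 → t=1.832, apex=6.487, x_land=22.793, impact vy=-11.276
  bounce: vy ← 0.85·11.276 = 9.584
Arc 2: start y=0.000, vy=9.584 → t=1.956, apex=4.687, x_land=47.125, impact vy=-9.584
  bounce: vy ← 0.85·9.584 = 8.147
Arc 3: start y=0.000, vy=8.147 → t=1.663, apex=3.386, x_land=67.807, impact vy=-8.147
  bounce: vy ← 0.85·8.147 = 6.925
Arc 4: start y=0.000, vy=6.925 → t=1.413, apex=2.446, x_land=85.387, impact vy=-6.925
  bounce: vy ← 0.85·6.925 = 5.886
Arc 5: start y=0.000, vy=5.886 → t=1.201, apex=1.768, x_land=100.330, impact vy=-5.886
  bounce: vy ← 0.85·5.886 = 5.003
Arc 6: start y=0.000, vy=5.003 → t=1.021, apex=1.277, x_land=113.032, impact vy=-5.003
  bounce: vy ← 0.85·5.003 = 4.253
Arc 7: start y=0.000, vy=4.253 → t=0.868, apex=0.923, x_land=123.828, impact vy=-4.253
  bounce: vy ← 0.85·4.253 = 3.615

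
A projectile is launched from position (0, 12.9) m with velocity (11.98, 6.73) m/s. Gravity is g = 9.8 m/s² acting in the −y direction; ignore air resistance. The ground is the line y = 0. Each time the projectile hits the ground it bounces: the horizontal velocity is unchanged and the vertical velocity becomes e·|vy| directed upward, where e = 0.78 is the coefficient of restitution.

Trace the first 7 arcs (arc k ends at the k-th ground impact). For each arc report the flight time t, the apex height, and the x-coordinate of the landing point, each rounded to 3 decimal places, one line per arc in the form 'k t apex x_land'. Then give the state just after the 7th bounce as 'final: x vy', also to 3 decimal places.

1 2.449 15.211 29.335
2 2.749 9.254 62.262
3 2.144 5.630 87.946
4 1.672 3.425 107.979
5 1.304 2.084 123.605
6 1.017 1.268 135.793
7 0.794 0.771 145.300
final: 145.300 3.033

Arc 1: start y=12.900, vy=6.730 → t=2.449, apex=15.211, x_land=29.335, impact vy=-17.267
  bounce: vy ← 0.78·17.267 = 13.468
Arc 2: start y=0.000, vy=13.468 → t=2.749, apex=9.254, x_land=62.262, impact vy=-13.468
  bounce: vy ← 0.78·13.468 = 10.505
Arc 3: start y=0.000, vy=10.505 → t=2.144, apex=5.630, x_land=87.946, impact vy=-10.505
  bounce: vy ← 0.78·10.505 = 8.194
Arc 4: start y=0.000, vy=8.194 → t=1.672, apex=3.425, x_land=107.979, impact vy=-8.194
  bounce: vy ← 0.78·8.194 = 6.391
Arc 5: start y=0.000, vy=6.391 → t=1.304, apex=2.084, x_land=123.605, impact vy=-6.391
  bounce: vy ← 0.78·6.391 = 4.985
Arc 6: start y=0.000, vy=4.985 → t=1.017, apex=1.268, x_land=135.793, impact vy=-4.985
  bounce: vy ← 0.78·4.985 = 3.888
Arc 7: start y=0.000, vy=3.888 → t=0.794, apex=0.771, x_land=145.300, impact vy=-3.888
  bounce: vy ← 0.78·3.888 = 3.033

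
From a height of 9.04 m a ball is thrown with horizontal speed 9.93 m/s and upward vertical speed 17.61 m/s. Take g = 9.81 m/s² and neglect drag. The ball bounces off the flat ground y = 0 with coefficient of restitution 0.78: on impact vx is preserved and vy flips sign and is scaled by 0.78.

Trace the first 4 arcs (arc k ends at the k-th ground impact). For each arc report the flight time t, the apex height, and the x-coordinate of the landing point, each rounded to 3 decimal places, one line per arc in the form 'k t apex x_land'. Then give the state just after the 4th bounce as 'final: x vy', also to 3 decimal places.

1 4.046 24.846 40.174
2 3.511 15.116 75.039
3 2.739 9.197 102.233
4 2.136 5.595 123.444
final: 123.444 8.173

Arc 1: start y=9.040, vy=17.610 → t=4.046, apex=24.846, x_land=40.174, impact vy=-22.079
  bounce: vy ← 0.78·22.079 = 17.222
Arc 2: start y=0.000, vy=17.222 → t=3.511, apex=15.116, x_land=75.039, impact vy=-17.222
  bounce: vy ← 0.78·17.222 = 13.433
Arc 3: start y=0.000, vy=13.433 → t=2.739, apex=9.197, x_land=102.233, impact vy=-13.433
  bounce: vy ← 0.78·13.433 = 10.478
Arc 4: start y=0.000, vy=10.478 → t=2.136, apex=5.595, x_land=123.444, impact vy=-10.478
  bounce: vy ← 0.78·10.478 = 8.173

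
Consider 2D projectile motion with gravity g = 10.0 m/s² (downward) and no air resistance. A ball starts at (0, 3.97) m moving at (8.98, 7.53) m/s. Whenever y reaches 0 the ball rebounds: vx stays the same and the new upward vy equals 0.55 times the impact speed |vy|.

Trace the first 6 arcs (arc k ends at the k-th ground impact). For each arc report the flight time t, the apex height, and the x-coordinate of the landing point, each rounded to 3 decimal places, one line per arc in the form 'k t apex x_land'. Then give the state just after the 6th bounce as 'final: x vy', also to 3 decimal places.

Arc 1: start y=3.970, vy=7.530 → t=1.920, apex=6.805, x_land=17.238, impact vy=-11.666
  bounce: vy ← 0.55·11.666 = 6.416
Arc 2: start y=0.000, vy=6.416 → t=1.283, apex=2.059, x_land=28.762, impact vy=-6.416
  bounce: vy ← 0.55·6.416 = 3.529
Arc 3: start y=0.000, vy=3.529 → t=0.706, apex=0.623, x_land=35.100, impact vy=-3.529
  bounce: vy ← 0.55·3.529 = 1.941
Arc 4: start y=0.000, vy=1.941 → t=0.388, apex=0.188, x_land=38.586, impact vy=-1.941
  bounce: vy ← 0.55·1.941 = 1.068
Arc 5: start y=0.000, vy=1.068 → t=0.214, apex=0.057, x_land=40.504, impact vy=-1.068
  bounce: vy ← 0.55·1.068 = 0.587
Arc 6: start y=0.000, vy=0.587 → t=0.117, apex=0.017, x_land=41.558, impact vy=-0.587
  bounce: vy ← 0.55·0.587 = 0.323

1 1.920 6.805 17.238
2 1.283 2.059 28.762
3 0.706 0.623 35.100
4 0.388 0.188 38.586
5 0.214 0.057 40.504
6 0.117 0.017 41.558
final: 41.558 0.323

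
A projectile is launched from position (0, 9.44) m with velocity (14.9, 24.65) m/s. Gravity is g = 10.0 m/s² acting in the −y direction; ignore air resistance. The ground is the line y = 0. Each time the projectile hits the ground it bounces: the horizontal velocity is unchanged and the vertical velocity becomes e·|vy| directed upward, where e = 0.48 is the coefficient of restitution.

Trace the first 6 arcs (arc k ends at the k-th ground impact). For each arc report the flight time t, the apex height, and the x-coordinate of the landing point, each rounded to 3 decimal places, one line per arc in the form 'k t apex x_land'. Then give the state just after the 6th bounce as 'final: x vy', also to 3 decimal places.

1 5.287 39.821 78.778
2 2.709 9.175 119.145
3 1.300 2.114 138.521
4 0.624 0.487 147.822
5 0.300 0.112 152.286
6 0.144 0.026 154.429
final: 154.429 0.345

Arc 1: start y=9.440, vy=24.650 → t=5.287, apex=39.821, x_land=78.778, impact vy=-28.221
  bounce: vy ← 0.48·28.221 = 13.546
Arc 2: start y=0.000, vy=13.546 → t=2.709, apex=9.175, x_land=119.145, impact vy=-13.546
  bounce: vy ← 0.48·13.546 = 6.502
Arc 3: start y=0.000, vy=6.502 → t=1.300, apex=2.114, x_land=138.521, impact vy=-6.502
  bounce: vy ← 0.48·6.502 = 3.121
Arc 4: start y=0.000, vy=3.121 → t=0.624, apex=0.487, x_land=147.822, impact vy=-3.121
  bounce: vy ← 0.48·3.121 = 1.498
Arc 5: start y=0.000, vy=1.498 → t=0.300, apex=0.112, x_land=152.286, impact vy=-1.498
  bounce: vy ← 0.48·1.498 = 0.719
Arc 6: start y=0.000, vy=0.719 → t=0.144, apex=0.026, x_land=154.429, impact vy=-0.719
  bounce: vy ← 0.48·0.719 = 0.345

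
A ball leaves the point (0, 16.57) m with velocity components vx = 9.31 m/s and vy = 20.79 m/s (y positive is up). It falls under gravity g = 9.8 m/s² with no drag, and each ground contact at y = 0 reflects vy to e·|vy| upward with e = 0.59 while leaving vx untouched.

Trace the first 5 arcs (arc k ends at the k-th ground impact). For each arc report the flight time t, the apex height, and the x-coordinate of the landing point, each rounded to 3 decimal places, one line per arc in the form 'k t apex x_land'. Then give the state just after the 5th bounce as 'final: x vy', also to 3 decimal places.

Arc 1: start y=16.570, vy=20.790 → t=4.929, apex=38.622, x_land=45.888, impact vy=-27.514
  bounce: vy ← 0.59·27.514 = 16.233
Arc 2: start y=0.000, vy=16.233 → t=3.313, apex=13.444, x_land=76.731, impact vy=-16.233
  bounce: vy ← 0.59·16.233 = 9.577
Arc 3: start y=0.000, vy=9.577 → t=1.955, apex=4.680, x_land=94.928, impact vy=-9.577
  bounce: vy ← 0.59·9.577 = 5.651
Arc 4: start y=0.000, vy=5.651 → t=1.153, apex=1.629, x_land=105.665, impact vy=-5.651
  bounce: vy ← 0.59·5.651 = 3.334
Arc 5: start y=0.000, vy=3.334 → t=0.680, apex=0.567, x_land=111.999, impact vy=-3.334
  bounce: vy ← 0.59·3.334 = 1.967

1 4.929 38.622 45.888
2 3.313 13.444 76.731
3 1.955 4.680 94.928
4 1.153 1.629 105.665
5 0.680 0.567 111.999
final: 111.999 1.967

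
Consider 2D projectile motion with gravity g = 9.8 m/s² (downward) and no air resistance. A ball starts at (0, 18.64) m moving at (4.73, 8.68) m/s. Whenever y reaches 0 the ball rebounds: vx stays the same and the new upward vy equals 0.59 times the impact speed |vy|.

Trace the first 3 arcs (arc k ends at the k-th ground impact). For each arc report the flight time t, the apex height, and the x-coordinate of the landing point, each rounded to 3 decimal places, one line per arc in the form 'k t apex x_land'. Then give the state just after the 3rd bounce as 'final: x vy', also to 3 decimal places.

Arc 1: start y=18.640, vy=8.680 → t=3.028, apex=22.484, x_land=14.322, impact vy=-20.993
  bounce: vy ← 0.59·20.993 = 12.386
Arc 2: start y=0.000, vy=12.386 → t=2.528, apex=7.827, x_land=26.277, impact vy=-12.386
  bounce: vy ← 0.59·12.386 = 7.308
Arc 3: start y=0.000, vy=7.308 → t=1.491, apex=2.724, x_land=33.331, impact vy=-7.308
  bounce: vy ← 0.59·7.308 = 4.311

1 3.028 22.484 14.322
2 2.528 7.827 26.277
3 1.491 2.724 33.331
final: 33.331 4.311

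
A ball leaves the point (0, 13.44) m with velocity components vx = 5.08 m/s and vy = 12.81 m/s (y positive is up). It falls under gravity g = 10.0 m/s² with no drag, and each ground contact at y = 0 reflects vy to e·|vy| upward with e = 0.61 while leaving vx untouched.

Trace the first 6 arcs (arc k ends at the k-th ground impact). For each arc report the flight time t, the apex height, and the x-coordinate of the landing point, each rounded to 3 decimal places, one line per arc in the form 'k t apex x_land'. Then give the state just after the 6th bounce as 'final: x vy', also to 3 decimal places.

1 3.362 21.645 17.077
2 2.538 8.054 29.972
3 1.548 2.997 37.838
4 0.945 1.115 42.636
5 0.576 0.415 45.563
6 0.351 0.154 47.348
final: 47.348 1.072

Arc 1: start y=13.440, vy=12.810 → t=3.362, apex=21.645, x_land=17.077, impact vy=-20.806
  bounce: vy ← 0.61·20.806 = 12.692
Arc 2: start y=0.000, vy=12.692 → t=2.538, apex=8.054, x_land=29.972, impact vy=-12.692
  bounce: vy ← 0.61·12.692 = 7.742
Arc 3: start y=0.000, vy=7.742 → t=1.548, apex=2.997, x_land=37.838, impact vy=-7.742
  bounce: vy ← 0.61·7.742 = 4.723
Arc 4: start y=0.000, vy=4.723 → t=0.945, apex=1.115, x_land=42.636, impact vy=-4.723
  bounce: vy ← 0.61·4.723 = 2.881
Arc 5: start y=0.000, vy=2.881 → t=0.576, apex=0.415, x_land=45.563, impact vy=-2.881
  bounce: vy ← 0.61·2.881 = 1.757
Arc 6: start y=0.000, vy=1.757 → t=0.351, apex=0.154, x_land=47.348, impact vy=-1.757
  bounce: vy ← 0.61·1.757 = 1.072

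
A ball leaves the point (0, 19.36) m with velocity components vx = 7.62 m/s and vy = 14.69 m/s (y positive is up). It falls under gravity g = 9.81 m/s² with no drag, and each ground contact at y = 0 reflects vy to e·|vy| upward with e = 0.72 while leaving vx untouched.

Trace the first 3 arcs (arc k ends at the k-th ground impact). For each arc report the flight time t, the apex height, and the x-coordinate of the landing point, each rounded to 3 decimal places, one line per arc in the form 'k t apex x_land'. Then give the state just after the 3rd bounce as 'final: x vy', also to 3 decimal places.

1 3.985 30.359 30.368
2 3.582 15.738 57.667
3 2.579 8.159 77.321
final: 77.321 9.109

Arc 1: start y=19.360, vy=14.690 → t=3.985, apex=30.359, x_land=30.368, impact vy=-24.406
  bounce: vy ← 0.72·24.406 = 17.572
Arc 2: start y=0.000, vy=17.572 → t=3.582, apex=15.738, x_land=57.667, impact vy=-17.572
  bounce: vy ← 0.72·17.572 = 12.652
Arc 3: start y=0.000, vy=12.652 → t=2.579, apex=8.159, x_land=77.321, impact vy=-12.652
  bounce: vy ← 0.72·12.652 = 9.109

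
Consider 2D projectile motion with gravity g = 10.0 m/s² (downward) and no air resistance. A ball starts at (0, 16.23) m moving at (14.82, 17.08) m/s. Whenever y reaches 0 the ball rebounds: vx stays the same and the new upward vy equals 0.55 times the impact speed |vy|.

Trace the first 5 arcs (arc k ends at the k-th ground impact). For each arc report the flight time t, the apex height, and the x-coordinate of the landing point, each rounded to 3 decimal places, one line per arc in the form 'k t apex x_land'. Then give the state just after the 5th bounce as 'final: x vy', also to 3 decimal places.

1 4.191 30.816 62.105
2 2.731 9.322 102.576
3 1.502 2.820 124.835
4 0.826 0.853 137.078
5 0.454 0.258 143.811
final: 143.811 1.249

Arc 1: start y=16.230, vy=17.080 → t=4.191, apex=30.816, x_land=62.105, impact vy=-24.826
  bounce: vy ← 0.55·24.826 = 13.654
Arc 2: start y=0.000, vy=13.654 → t=2.731, apex=9.322, x_land=102.576, impact vy=-13.654
  bounce: vy ← 0.55·13.654 = 7.510
Arc 3: start y=0.000, vy=7.510 → t=1.502, apex=2.820, x_land=124.835, impact vy=-7.510
  bounce: vy ← 0.55·7.510 = 4.130
Arc 4: start y=0.000, vy=4.130 → t=0.826, apex=0.853, x_land=137.078, impact vy=-4.130
  bounce: vy ← 0.55·4.130 = 2.272
Arc 5: start y=0.000, vy=2.272 → t=0.454, apex=0.258, x_land=143.811, impact vy=-2.272
  bounce: vy ← 0.55·2.272 = 1.249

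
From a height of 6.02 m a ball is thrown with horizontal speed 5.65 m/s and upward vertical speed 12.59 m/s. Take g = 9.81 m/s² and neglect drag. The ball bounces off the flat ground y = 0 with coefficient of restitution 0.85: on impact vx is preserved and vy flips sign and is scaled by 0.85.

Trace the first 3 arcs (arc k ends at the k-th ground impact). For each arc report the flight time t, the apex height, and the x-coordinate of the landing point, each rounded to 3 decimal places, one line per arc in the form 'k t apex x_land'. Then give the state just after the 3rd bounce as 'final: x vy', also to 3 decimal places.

1 2.979 14.099 16.830
2 2.882 10.186 33.115
3 2.450 7.360 46.956
final: 46.956 10.214

Arc 1: start y=6.020, vy=12.590 → t=2.979, apex=14.099, x_land=16.830, impact vy=-16.632
  bounce: vy ← 0.85·16.632 = 14.137
Arc 2: start y=0.000, vy=14.137 → t=2.882, apex=10.186, x_land=33.115, impact vy=-14.137
  bounce: vy ← 0.85·14.137 = 12.017
Arc 3: start y=0.000, vy=12.017 → t=2.450, apex=7.360, x_land=46.956, impact vy=-12.017
  bounce: vy ← 0.85·12.017 = 10.214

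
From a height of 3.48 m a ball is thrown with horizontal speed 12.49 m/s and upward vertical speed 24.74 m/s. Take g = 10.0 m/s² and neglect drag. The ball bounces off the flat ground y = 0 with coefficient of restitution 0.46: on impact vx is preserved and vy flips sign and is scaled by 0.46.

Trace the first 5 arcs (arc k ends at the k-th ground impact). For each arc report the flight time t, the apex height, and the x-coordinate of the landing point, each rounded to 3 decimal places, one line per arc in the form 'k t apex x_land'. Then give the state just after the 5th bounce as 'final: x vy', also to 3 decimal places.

Arc 1: start y=3.480, vy=24.740 → t=5.085, apex=34.083, x_land=63.510, impact vy=-26.109
  bounce: vy ← 0.46·26.109 = 12.010
Arc 2: start y=0.000, vy=12.010 → t=2.402, apex=7.212, x_land=93.511, impact vy=-12.010
  bounce: vy ← 0.46·12.010 = 5.525
Arc 3: start y=0.000, vy=5.525 → t=1.105, apex=1.526, x_land=107.312, impact vy=-5.525
  bounce: vy ← 0.46·5.525 = 2.541
Arc 4: start y=0.000, vy=2.541 → t=0.508, apex=0.323, x_land=113.660, impact vy=-2.541
  bounce: vy ← 0.46·2.541 = 1.169
Arc 5: start y=0.000, vy=1.169 → t=0.234, apex=0.068, x_land=116.580, impact vy=-1.169
  bounce: vy ← 0.46·1.169 = 0.538

1 5.085 34.083 63.510
2 2.402 7.212 93.511
3 1.105 1.526 107.312
4 0.508 0.323 113.660
5 0.234 0.068 116.580
final: 116.580 0.538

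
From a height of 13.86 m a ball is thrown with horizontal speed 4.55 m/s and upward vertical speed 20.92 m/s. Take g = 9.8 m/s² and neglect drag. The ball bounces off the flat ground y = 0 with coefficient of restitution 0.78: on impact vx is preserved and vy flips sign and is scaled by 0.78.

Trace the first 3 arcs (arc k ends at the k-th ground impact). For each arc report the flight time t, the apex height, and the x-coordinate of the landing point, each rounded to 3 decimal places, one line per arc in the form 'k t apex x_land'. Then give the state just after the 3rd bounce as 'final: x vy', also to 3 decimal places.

1 4.852 36.189 22.078
2 4.239 22.017 41.368
3 3.307 13.395 56.414
final: 56.414 12.639

Arc 1: start y=13.860, vy=20.920 → t=4.852, apex=36.189, x_land=22.078, impact vy=-26.633
  bounce: vy ← 0.78·26.633 = 20.774
Arc 2: start y=0.000, vy=20.774 → t=4.239, apex=22.017, x_land=41.368, impact vy=-20.774
  bounce: vy ← 0.78·20.774 = 16.203
Arc 3: start y=0.000, vy=16.203 → t=3.307, apex=13.395, x_land=56.414, impact vy=-16.203
  bounce: vy ← 0.78·16.203 = 12.639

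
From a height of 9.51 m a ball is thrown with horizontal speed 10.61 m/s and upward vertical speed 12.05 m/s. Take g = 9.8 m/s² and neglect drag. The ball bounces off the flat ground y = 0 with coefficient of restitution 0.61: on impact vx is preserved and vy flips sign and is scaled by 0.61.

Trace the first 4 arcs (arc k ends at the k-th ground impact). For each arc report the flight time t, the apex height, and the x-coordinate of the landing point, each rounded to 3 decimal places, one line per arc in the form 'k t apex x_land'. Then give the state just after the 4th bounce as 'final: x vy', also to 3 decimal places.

1 3.088 16.918 32.761
2 2.267 6.295 56.813
3 1.383 2.342 71.485
4 0.844 0.872 80.435
final: 80.435 2.521

Arc 1: start y=9.510, vy=12.050 → t=3.088, apex=16.918, x_land=32.761, impact vy=-18.210
  bounce: vy ← 0.61·18.210 = 11.108
Arc 2: start y=0.000, vy=11.108 → t=2.267, apex=6.295, x_land=56.813, impact vy=-11.108
  bounce: vy ← 0.61·11.108 = 6.776
Arc 3: start y=0.000, vy=6.776 → t=1.383, apex=2.342, x_land=71.485, impact vy=-6.776
  bounce: vy ← 0.61·6.776 = 4.133
Arc 4: start y=0.000, vy=4.133 → t=0.844, apex=0.872, x_land=80.435, impact vy=-4.133
  bounce: vy ← 0.61·4.133 = 2.521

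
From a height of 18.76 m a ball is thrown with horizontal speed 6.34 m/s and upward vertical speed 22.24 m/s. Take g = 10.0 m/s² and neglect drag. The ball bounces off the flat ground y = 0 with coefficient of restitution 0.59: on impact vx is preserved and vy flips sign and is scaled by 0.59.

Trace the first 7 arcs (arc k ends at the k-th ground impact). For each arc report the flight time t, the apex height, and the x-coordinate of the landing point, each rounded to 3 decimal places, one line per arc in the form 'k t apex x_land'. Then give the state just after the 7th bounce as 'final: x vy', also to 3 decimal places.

1 5.173 43.491 32.799
2 3.480 15.139 54.863
3 2.053 5.270 67.880
4 1.211 1.834 75.561
5 0.715 0.639 80.092
6 0.422 0.222 82.766
7 0.249 0.077 84.343
final: 84.343 0.734

Arc 1: start y=18.760, vy=22.240 → t=5.173, apex=43.491, x_land=32.799, impact vy=-29.493
  bounce: vy ← 0.59·29.493 = 17.401
Arc 2: start y=0.000, vy=17.401 → t=3.480, apex=15.139, x_land=54.863, impact vy=-17.401
  bounce: vy ← 0.59·17.401 = 10.266
Arc 3: start y=0.000, vy=10.266 → t=2.053, apex=5.270, x_land=67.880, impact vy=-10.266
  bounce: vy ← 0.59·10.266 = 6.057
Arc 4: start y=0.000, vy=6.057 → t=1.211, apex=1.834, x_land=75.561, impact vy=-6.057
  bounce: vy ← 0.59·6.057 = 3.574
Arc 5: start y=0.000, vy=3.574 → t=0.715, apex=0.639, x_land=80.092, impact vy=-3.574
  bounce: vy ← 0.59·3.574 = 2.109
Arc 6: start y=0.000, vy=2.109 → t=0.422, apex=0.222, x_land=82.766, impact vy=-2.109
  bounce: vy ← 0.59·2.109 = 1.244
Arc 7: start y=0.000, vy=1.244 → t=0.249, apex=0.077, x_land=84.343, impact vy=-1.244
  bounce: vy ← 0.59·1.244 = 0.734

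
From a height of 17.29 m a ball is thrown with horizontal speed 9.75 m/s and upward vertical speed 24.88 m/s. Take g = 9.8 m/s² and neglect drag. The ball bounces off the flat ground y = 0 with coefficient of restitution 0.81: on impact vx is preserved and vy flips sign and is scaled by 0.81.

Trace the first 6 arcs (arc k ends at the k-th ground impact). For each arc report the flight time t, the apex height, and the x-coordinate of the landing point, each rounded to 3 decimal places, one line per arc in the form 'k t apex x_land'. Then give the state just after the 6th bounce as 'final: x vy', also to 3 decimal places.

Arc 1: start y=17.290, vy=24.880 → t=5.697, apex=48.872, x_land=55.545, impact vy=-30.950
  bounce: vy ← 0.81·30.950 = 25.069
Arc 2: start y=0.000, vy=25.069 → t=5.116, apex=32.065, x_land=105.428, impact vy=-25.069
  bounce: vy ← 0.81·25.069 = 20.306
Arc 3: start y=0.000, vy=20.306 → t=4.144, apex=21.038, x_land=145.833, impact vy=-20.306
  bounce: vy ← 0.81·20.306 = 16.448
Arc 4: start y=0.000, vy=16.448 → t=3.357, apex=13.803, x_land=178.562, impact vy=-16.448
  bounce: vy ← 0.81·16.448 = 13.323
Arc 5: start y=0.000, vy=13.323 → t=2.719, apex=9.056, x_land=205.072, impact vy=-13.323
  bounce: vy ← 0.81·13.323 = 10.792
Arc 6: start y=0.000, vy=10.792 → t=2.202, apex=5.942, x_land=226.545, impact vy=-10.792
  bounce: vy ← 0.81·10.792 = 8.741

1 5.697 48.872 55.545
2 5.116 32.065 105.428
3 4.144 21.038 145.833
4 3.357 13.803 178.562
5 2.719 9.056 205.072
6 2.202 5.942 226.545
final: 226.545 8.741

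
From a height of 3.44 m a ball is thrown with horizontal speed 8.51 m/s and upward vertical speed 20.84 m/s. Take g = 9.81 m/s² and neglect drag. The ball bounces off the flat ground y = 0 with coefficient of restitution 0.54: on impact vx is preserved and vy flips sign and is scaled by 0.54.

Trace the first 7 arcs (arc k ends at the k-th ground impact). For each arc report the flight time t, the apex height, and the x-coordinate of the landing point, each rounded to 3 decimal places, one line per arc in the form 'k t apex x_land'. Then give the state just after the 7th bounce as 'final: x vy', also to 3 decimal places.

1 4.408 25.576 37.511
2 2.466 7.458 58.498
3 1.332 2.175 69.831
4 0.719 0.634 75.950
5 0.388 0.185 79.255
6 0.210 0.054 81.040
7 0.113 0.016 82.003
final: 82.003 0.300

Arc 1: start y=3.440, vy=20.840 → t=4.408, apex=25.576, x_land=37.511, impact vy=-22.401
  bounce: vy ← 0.54·22.401 = 12.096
Arc 2: start y=0.000, vy=12.096 → t=2.466, apex=7.458, x_land=58.498, impact vy=-12.096
  bounce: vy ← 0.54·12.096 = 6.532
Arc 3: start y=0.000, vy=6.532 → t=1.332, apex=2.175, x_land=69.831, impact vy=-6.532
  bounce: vy ← 0.54·6.532 = 3.527
Arc 4: start y=0.000, vy=3.527 → t=0.719, apex=0.634, x_land=75.950, impact vy=-3.527
  bounce: vy ← 0.54·3.527 = 1.905
Arc 5: start y=0.000, vy=1.905 → t=0.388, apex=0.185, x_land=79.255, impact vy=-1.905
  bounce: vy ← 0.54·1.905 = 1.029
Arc 6: start y=0.000, vy=1.029 → t=0.210, apex=0.054, x_land=81.040, impact vy=-1.029
  bounce: vy ← 0.54·1.029 = 0.555
Arc 7: start y=0.000, vy=0.555 → t=0.113, apex=0.016, x_land=82.003, impact vy=-0.555
  bounce: vy ← 0.54·0.555 = 0.300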